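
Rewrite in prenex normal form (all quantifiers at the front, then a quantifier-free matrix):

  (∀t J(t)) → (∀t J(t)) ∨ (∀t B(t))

First replace A → B with ¬A ∨ B.
  ¬(∀t J(t)) ∨ (∀t J(t)) ∨ (∀t B(t))
Push ¬ through the quantifiers and connectives to reach negation normal form:
  (∃t ¬J(t)) ∨ (∀t J(t)) ∨ (∀t B(t))
Rename bound variables to avoid capture: t↦y, t↦x.
  (∃t ¬J(t)) ∨ (∀y J(y)) ∨ (∀x B(x))
Pull the quantifiers to the front (each side's bound variable is not free in the other side):
  ∃t ∀y ∀x (¬J(t) ∨ J(y) ∨ B(x))

∃t ∀y ∀x (¬J(t) ∨ J(y) ∨ B(x))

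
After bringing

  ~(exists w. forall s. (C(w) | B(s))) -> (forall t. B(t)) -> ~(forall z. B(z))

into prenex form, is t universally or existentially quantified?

existential

Eliminate → and ↔ using ¬ and ∨.
  ~~(exists w. forall s. (C(w) | B(s))) | ~(forall t. B(t)) | ~(forall z. B(z))
Move each ¬ inward, flipping quantifiers it crosses:
  (exists w. forall s. (C(w) | B(s))) | (exists t. ~B(t)) | (exists z. ~B(z))
All bound variables are already distinct, so no renaming is needed.
Pull the quantifiers to the front (each side's bound variable is not free in the other side):
  exists w. forall s. exists t. exists z. (C(w) | B(s) | ~B(t) | ~B(z))
The quantifier forall t sits under an odd number of negations (counting the antecedent side of each →), so it flips to exists t.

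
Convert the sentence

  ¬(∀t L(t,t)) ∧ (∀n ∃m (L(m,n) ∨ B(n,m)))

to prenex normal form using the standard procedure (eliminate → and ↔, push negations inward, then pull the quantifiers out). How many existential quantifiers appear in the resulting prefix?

Drive negations inward (¬∀x A ≡ ∃x ¬A, ¬∃x A ≡ ∀x ¬A, De Morgan for ∧/∨):
  (∃t ¬L(t,t)) ∧ (∀n ∃m (L(m,n) ∨ B(n,m)))
Pull the quantifiers to the front (each side's bound variable is not free in the other side):
  ∃t ∀n ∃m (¬L(t,t) ∧ (L(m,n) ∨ B(n,m)))
The prefix is ∃t ∀n ∃m: 1 universal, 2 existential.

2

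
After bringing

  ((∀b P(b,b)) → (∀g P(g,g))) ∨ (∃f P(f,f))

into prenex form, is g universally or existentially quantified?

Rewrite implications/biconditionals: A → B as ¬A ∨ B.
  ¬(∀b P(b,b)) ∨ (∀g P(g,g)) ∨ (∃f P(f,f))
Drive negations inward (¬∀x A ≡ ∃x ¬A, ¬∃x A ≡ ∀x ¬A, De Morgan for ∧/∨):
  (∃b ¬P(b,b)) ∨ (∀g P(g,g)) ∨ (∃f P(f,f))
Pull the quantifiers to the front (each side's bound variable is not free in the other side):
  ∃b ∀g ∃f (¬P(b,b) ∨ P(g,g) ∨ P(f,f))
The quantifier ∀g sits under an even number of negations (counting the antecedent side of each →), so it remains universal.

universal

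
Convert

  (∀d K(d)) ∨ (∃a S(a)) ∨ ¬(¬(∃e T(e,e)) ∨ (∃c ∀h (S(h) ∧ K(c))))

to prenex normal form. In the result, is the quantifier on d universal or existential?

universal

Move each ¬ inward, flipping quantifiers it crosses:
  (∀d K(d)) ∨ (∃a S(a)) ∨ (∃e T(e,e)) ∧ (∀c ∃h (¬S(h) ∨ ¬K(c)))
Finally move all quantifiers to the prefix:
  ∀d ∃a ∃e ∀c ∃h (K(d) ∨ S(a) ∨ T(e,e) ∧ (¬S(h) ∨ ¬K(c)))
The quantifier ∀d sits under an even number of negations, so it remains universal.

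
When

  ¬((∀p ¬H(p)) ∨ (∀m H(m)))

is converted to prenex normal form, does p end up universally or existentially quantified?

Push ¬ through the quantifiers and connectives to reach negation normal form:
  (∃p H(p)) ∧ (∃m ¬H(m))
Pull the quantifiers to the front (each side's bound variable is not free in the other side):
  ∃p ∃m (H(p) ∧ ¬H(m))
The quantifier ∀p sits under an odd number of negations, so it flips to ∃p.

existential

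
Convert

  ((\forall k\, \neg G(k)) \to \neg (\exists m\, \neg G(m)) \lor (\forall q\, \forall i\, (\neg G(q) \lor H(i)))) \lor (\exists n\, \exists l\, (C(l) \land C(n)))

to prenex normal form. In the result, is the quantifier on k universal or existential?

existential

Eliminate → and ↔ using ¬ and ∨.
  \neg (\forall k\, \neg G(k)) \lor \neg (\exists m\, \neg G(m)) \lor (\forall q\, \forall i\, (\neg G(q) \lor H(i))) \lor (\exists n\, \exists l\, (C(l) \land C(n)))
Push ¬ through the quantifiers and connectives to reach negation normal form:
  (\exists k\, G(k)) \lor (\forall m\, G(m)) \lor (\forall q\, \forall i\, (\neg G(q) \lor H(i))) \lor (\exists n\, \exists l\, (C(l) \land C(n)))
Pull the quantifiers to the front (each side's bound variable is not free in the other side):
  \exists k\, \forall m\, \forall q\, \forall i\, \exists n\, \exists l\, (G(k) \lor G(m) \lor \neg G(q) \lor H(i) \lor C(l) \land C(n))
The quantifier \forall k sits under an odd number of negations (counting the antecedent side of each →), so it flips to \exists k.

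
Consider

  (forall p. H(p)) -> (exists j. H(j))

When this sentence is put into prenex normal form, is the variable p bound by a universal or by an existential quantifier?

existential

Eliminate → and ↔ using ¬ and ∨.
  ~(forall p. H(p)) | (exists j. H(j))
Drive negations inward (¬∀x A ≡ ∃x ¬A, ¬∃x A ≡ ∀x ¬A, De Morgan for ∧/∨):
  (exists p. ~H(p)) | (exists j. H(j))
Pull the quantifiers to the front (each side's bound variable is not free in the other side):
  exists p. exists j. (~H(p) | H(j))
The quantifier forall p sits under an odd number of negations (counting the antecedent side of each →), so it flips to exists p.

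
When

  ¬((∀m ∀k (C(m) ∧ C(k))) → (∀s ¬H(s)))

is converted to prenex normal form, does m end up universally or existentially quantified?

universal

Rewrite implications/biconditionals: A → B as ¬A ∨ B.
  ¬(¬(∀m ∀k (C(m) ∧ C(k))) ∨ (∀s ¬H(s)))
Drive negations inward (¬∀x A ≡ ∃x ¬A, ¬∃x A ≡ ∀x ¬A, De Morgan for ∧/∨):
  (∀m ∀k (C(m) ∧ C(k))) ∧ (∃s H(s))
All bound variables are already distinct, so no renaming is needed.
Pull the quantifiers to the front (each side's bound variable is not free in the other side):
  ∀m ∀k ∃s (C(m) ∧ C(k) ∧ H(s))
The quantifier ∀m sits under an even number of negations (counting the antecedent side of each →), so it remains universal.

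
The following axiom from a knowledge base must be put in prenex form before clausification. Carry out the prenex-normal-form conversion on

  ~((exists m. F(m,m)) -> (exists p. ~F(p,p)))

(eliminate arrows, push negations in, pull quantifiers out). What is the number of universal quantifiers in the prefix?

1

First replace A → B with ¬A ∨ B.
  ~(~(exists m. F(m,m)) | (exists p. ~F(p,p)))
Move each ¬ inward, flipping quantifiers it crosses:
  (exists m. F(m,m)) & (forall p. F(p,p))
All bound variables are already distinct, so no renaming is needed.
Pull the quantifiers to the front (each side's bound variable is not free in the other side):
  exists m. forall p. (F(m,m) & F(p,p))
The prefix is exists m forall p: 1 universal, 1 existential.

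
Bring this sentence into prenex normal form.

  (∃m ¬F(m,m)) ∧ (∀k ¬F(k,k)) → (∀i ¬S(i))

∀m ∃k ∀i (F(m,m) ∨ F(k,k) ∨ ¬S(i))

Rewrite implications/biconditionals: A → B as ¬A ∨ B.
  ¬((∃m ¬F(m,m)) ∧ (∀k ¬F(k,k))) ∨ (∀i ¬S(i))
Move each ¬ inward, flipping quantifiers it crosses:
  (∀m F(m,m)) ∨ (∃k F(k,k)) ∨ (∀i ¬S(i))
Pull the quantifiers to the front (each side's bound variable is not free in the other side):
  ∀m ∃k ∀i (F(m,m) ∨ F(k,k) ∨ ¬S(i))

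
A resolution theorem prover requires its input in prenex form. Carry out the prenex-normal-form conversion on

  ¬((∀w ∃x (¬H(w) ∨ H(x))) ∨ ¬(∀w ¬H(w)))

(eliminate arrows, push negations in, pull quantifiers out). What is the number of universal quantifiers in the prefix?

Move each ¬ inward, flipping quantifiers it crosses:
  (∃w ∀x (H(w) ∧ ¬H(x))) ∧ (∀w ¬H(w))
Rename bound variables to avoid capture: w↦w1.
  (∃w ∀x (H(w) ∧ ¬H(x))) ∧ (∀w1 ¬H(w1))
Finally move all quantifiers to the prefix:
  ∃w ∀x ∀w1 (H(w) ∧ ¬H(x) ∧ ¬H(w1))
The prefix is ∃w ∀x ∀w1: 2 universal, 1 existential.

2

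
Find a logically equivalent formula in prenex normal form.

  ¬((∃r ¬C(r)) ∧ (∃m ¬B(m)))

Drive negations inward (¬∀x A ≡ ∃x ¬A, ¬∃x A ≡ ∀x ¬A, De Morgan for ∧/∨):
  (∀r C(r)) ∨ (∀m B(m))
Pull the quantifiers to the front (each side's bound variable is not free in the other side):
  ∀r ∀m (C(r) ∨ B(m))

∀r ∀m (C(r) ∨ B(m))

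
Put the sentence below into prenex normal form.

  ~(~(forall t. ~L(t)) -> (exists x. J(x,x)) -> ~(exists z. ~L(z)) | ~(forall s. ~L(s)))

Eliminate → and ↔ using ¬ and ∨.
  ~(~~(forall t. ~L(t)) | ~(exists x. J(x,x)) | ~(exists z. ~L(z)) | ~(forall s. ~L(s)))
Move each ¬ inward, flipping quantifiers it crosses:
  (exists t. L(t)) & (exists x. J(x,x)) & (exists z. ~L(z)) & (forall s. ~L(s))
Pull the quantifiers to the front (each side's bound variable is not free in the other side):
  exists t. exists x. exists z. forall s. (L(t) & J(x,x) & ~L(z) & ~L(s))

exists t. exists x. exists z. forall s. (L(t) & J(x,x) & ~L(z) & ~L(s))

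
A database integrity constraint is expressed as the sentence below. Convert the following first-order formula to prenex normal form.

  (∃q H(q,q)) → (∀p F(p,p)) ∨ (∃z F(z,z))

∀q ∀p ∃z (¬H(q,q) ∨ F(p,p) ∨ F(z,z))

First replace A → B with ¬A ∨ B.
  ¬(∃q H(q,q)) ∨ (∀p F(p,p)) ∨ (∃z F(z,z))
Drive negations inward (¬∀x A ≡ ∃x ¬A, ¬∃x A ≡ ∀x ¬A, De Morgan for ∧/∨):
  (∀q ¬H(q,q)) ∨ (∀p F(p,p)) ∨ (∃z F(z,z))
All bound variables are already distinct, so no renaming is needed.
Finally move all quantifiers to the prefix:
  ∀q ∀p ∃z (¬H(q,q) ∨ F(p,p) ∨ F(z,z))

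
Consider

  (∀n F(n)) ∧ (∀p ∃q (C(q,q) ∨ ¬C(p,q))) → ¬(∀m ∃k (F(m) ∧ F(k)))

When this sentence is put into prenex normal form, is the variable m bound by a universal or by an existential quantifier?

existential

First replace A → B with ¬A ∨ B.
  ¬((∀n F(n)) ∧ (∀p ∃q (C(q,q) ∨ ¬C(p,q)))) ∨ ¬(∀m ∃k (F(m) ∧ F(k)))
Move each ¬ inward, flipping quantifiers it crosses:
  (∃n ¬F(n)) ∨ (∃p ∀q (¬C(q,q) ∧ C(p,q))) ∨ (∃m ∀k (¬F(m) ∨ ¬F(k)))
All bound variables are already distinct, so no renaming is needed.
Pull the quantifiers to the front (each side's bound variable is not free in the other side):
  ∃n ∃p ∀q ∃m ∀k (¬F(n) ∨ ¬C(q,q) ∧ C(p,q) ∨ ¬F(m) ∨ ¬F(k))
The quantifier ∀m sits under an odd number of negations (counting the antecedent side of each →), so it flips to ∃m.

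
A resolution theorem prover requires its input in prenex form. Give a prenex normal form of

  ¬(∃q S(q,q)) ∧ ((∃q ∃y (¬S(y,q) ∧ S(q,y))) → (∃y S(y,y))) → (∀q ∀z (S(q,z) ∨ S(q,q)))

First replace A → B with ¬A ∨ B.
  ¬(¬(∃q S(q,q)) ∧ (¬(∃q ∃y (¬S(y,q) ∧ S(q,y))) ∨ (∃y S(y,y)))) ∨ (∀q ∀z (S(q,z) ∨ S(q,q)))
Drive negations inward (¬∀x A ≡ ∃x ¬A, ¬∃x A ≡ ∀x ¬A, De Morgan for ∧/∨):
  (∃q S(q,q)) ∨ (∃q ∃y (¬S(y,q) ∧ S(q,y))) ∧ (∀y ¬S(y,y)) ∨ (∀q ∀z (S(q,z) ∨ S(q,q)))
Rename bound variables to avoid capture: q↦y1, y↦r, q↦s.
  (∃q S(q,q)) ∨ (∃y1 ∃y (¬S(y,y1) ∧ S(y1,y))) ∧ (∀r ¬S(r,r)) ∨ (∀s ∀z (S(s,z) ∨ S(s,s)))
Extract every quantifier outward, since the variables are now distinct and don't occur free across branches:
  ∃q ∃y1 ∃y ∀r ∀s ∀z (S(q,q) ∨ ¬S(y,y1) ∧ S(y1,y) ∧ ¬S(r,r) ∨ S(s,z) ∨ S(s,s))

∃q ∃y1 ∃y ∀r ∀s ∀z (S(q,q) ∨ ¬S(y,y1) ∧ S(y1,y) ∧ ¬S(r,r) ∨ S(s,z) ∨ S(s,s))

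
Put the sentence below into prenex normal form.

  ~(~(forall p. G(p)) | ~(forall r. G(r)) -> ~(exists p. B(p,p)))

exists p. exists r. exists u. ((~G(p) | ~G(r)) & B(u,u))

First replace A → B with ¬A ∨ B.
  ~(~(~(forall p. G(p)) | ~(forall r. G(r))) | ~(exists p. B(p,p)))
Push ¬ through the quantifiers and connectives to reach negation normal form:
  ((exists p. ~G(p)) | (exists r. ~G(r))) & (exists p. B(p,p))
Give each quantifier a distinct variable: p↦u.
  ((exists p. ~G(p)) | (exists r. ~G(r))) & (exists u. B(u,u))
Extract every quantifier outward, since the variables are now distinct and don't occur free across branches:
  exists p. exists r. exists u. ((~G(p) | ~G(r)) & B(u,u))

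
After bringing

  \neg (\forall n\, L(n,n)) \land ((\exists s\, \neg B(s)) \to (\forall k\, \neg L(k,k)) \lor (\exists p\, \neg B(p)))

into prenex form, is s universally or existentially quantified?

universal

Rewrite implications/biconditionals: A → B as ¬A ∨ B.
  \neg (\forall n\, L(n,n)) \land (\neg (\exists s\, \neg B(s)) \lor (\forall k\, \neg L(k,k)) \lor (\exists p\, \neg B(p)))
Move each ¬ inward, flipping quantifiers it crosses:
  (\exists n\, \neg L(n,n)) \land ((\forall s\, B(s)) \lor (\forall k\, \neg L(k,k)) \lor (\exists p\, \neg B(p)))
All bound variables are already distinct, so no renaming is needed.
Finally move all quantifiers to the prefix:
  \exists n\, \forall s\, \forall k\, \exists p\, (\neg L(n,n) \land (B(s) \lor \neg L(k,k) \lor \neg B(p)))
The quantifier \exists s sits under an odd number of negations (counting the antecedent side of each →), so it flips to \forall s.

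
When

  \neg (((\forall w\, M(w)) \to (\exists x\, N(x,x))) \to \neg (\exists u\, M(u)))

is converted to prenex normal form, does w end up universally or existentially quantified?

existential

Rewrite implications/biconditionals: A → B as ¬A ∨ B.
  \neg (\neg (\neg (\forall w\, M(w)) \lor (\exists x\, N(x,x))) \lor \neg (\exists u\, M(u)))
Push ¬ through the quantifiers and connectives to reach negation normal form:
  ((\exists w\, \neg M(w)) \lor (\exists x\, N(x,x))) \land (\exists u\, M(u))
Extract every quantifier outward, since the variables are now distinct and don't occur free across branches:
  \exists w\, \exists x\, \exists u\, ((\neg M(w) \lor N(x,x)) \land M(u))
The quantifier \forall w sits under an odd number of negations (counting the antecedent side of each →), so it flips to \exists w.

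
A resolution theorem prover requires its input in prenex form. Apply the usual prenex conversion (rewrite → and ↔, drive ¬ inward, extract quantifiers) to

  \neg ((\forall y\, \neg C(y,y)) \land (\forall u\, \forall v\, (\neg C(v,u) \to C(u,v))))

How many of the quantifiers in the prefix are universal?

Rewrite implications/biconditionals: A → B as ¬A ∨ B.
  \neg ((\forall y\, \neg C(y,y)) \land (\forall u\, \forall v\, (\neg \neg C(v,u) \lor C(u,v))))
Push ¬ through the quantifiers and connectives to reach negation normal form:
  (\exists y\, C(y,y)) \lor (\exists u\, \exists v\, (\neg C(v,u) \land \neg C(u,v)))
Finally move all quantifiers to the prefix:
  \exists y\, \exists u\, \exists v\, (C(y,y) \lor \neg C(v,u) \land \neg C(u,v))
The prefix is \exists y \exists u \exists v: 0 universal, 3 existential.

0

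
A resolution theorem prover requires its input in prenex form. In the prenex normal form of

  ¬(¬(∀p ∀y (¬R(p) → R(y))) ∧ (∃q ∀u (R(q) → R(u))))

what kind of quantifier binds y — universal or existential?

universal

First replace A → B with ¬A ∨ B.
  ¬(¬(∀p ∀y (¬¬R(p) ∨ R(y))) ∧ (∃q ∀u (¬R(q) ∨ R(u))))
Drive negations inward (¬∀x A ≡ ∃x ¬A, ¬∃x A ≡ ∀x ¬A, De Morgan for ∧/∨):
  (∀p ∀y (R(p) ∨ R(y))) ∨ (∀q ∃u (R(q) ∧ ¬R(u)))
All bound variables are already distinct, so no renaming is needed.
Pull the quantifiers to the front (each side's bound variable is not free in the other side):
  ∀p ∀y ∀q ∃u (R(p) ∨ R(y) ∨ R(q) ∧ ¬R(u))
The quantifier ∀y sits under an even number of negations (counting the antecedent side of each →), so it remains universal.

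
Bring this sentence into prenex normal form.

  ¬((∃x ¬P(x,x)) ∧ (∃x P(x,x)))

Move each ¬ inward, flipping quantifiers it crosses:
  (∀x P(x,x)) ∨ (∀x ¬P(x,x))
Standardize variables apart so no two quantifiers bind the same name: x↦c.
  (∀x P(x,x)) ∨ (∀c ¬P(c,c))
Finally move all quantifiers to the prefix:
  ∀x ∀c (P(x,x) ∨ ¬P(c,c))

∀x ∀c (P(x,x) ∨ ¬P(c,c))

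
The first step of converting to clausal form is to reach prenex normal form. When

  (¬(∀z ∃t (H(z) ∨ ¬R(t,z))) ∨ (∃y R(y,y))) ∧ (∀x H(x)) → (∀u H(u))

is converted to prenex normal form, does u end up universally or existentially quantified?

universal

Rewrite implications/biconditionals: A → B as ¬A ∨ B.
  ¬((¬(∀z ∃t (H(z) ∨ ¬R(t,z))) ∨ (∃y R(y,y))) ∧ (∀x H(x))) ∨ (∀u H(u))
Push ¬ through the quantifiers and connectives to reach negation normal form:
  (∀z ∃t (H(z) ∨ ¬R(t,z))) ∧ (∀y ¬R(y,y)) ∨ (∃x ¬H(x)) ∨ (∀u H(u))
All bound variables are already distinct, so no renaming is needed.
Pull the quantifiers to the front (each side's bound variable is not free in the other side):
  ∀z ∃t ∀y ∃x ∀u ((H(z) ∨ ¬R(t,z)) ∧ ¬R(y,y) ∨ ¬H(x) ∨ H(u))
The quantifier ∀u sits under an even number of negations (counting the antecedent side of each →), so it remains universal.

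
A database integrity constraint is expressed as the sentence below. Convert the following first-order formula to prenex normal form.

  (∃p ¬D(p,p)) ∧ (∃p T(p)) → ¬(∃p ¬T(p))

∀p ∀a ∀u1 (D(p,p) ∨ ¬T(a) ∨ T(u1))

Rewrite implications/biconditionals: A → B as ¬A ∨ B.
  ¬((∃p ¬D(p,p)) ∧ (∃p T(p))) ∨ ¬(∃p ¬T(p))
Push ¬ through the quantifiers and connectives to reach negation normal form:
  (∀p D(p,p)) ∨ (∀p ¬T(p)) ∨ (∀p T(p))
Rename bound variables to avoid capture: p↦a, p↦u1.
  (∀p D(p,p)) ∨ (∀a ¬T(a)) ∨ (∀u1 T(u1))
Finally move all quantifiers to the prefix:
  ∀p ∀a ∀u1 (D(p,p) ∨ ¬T(a) ∨ T(u1))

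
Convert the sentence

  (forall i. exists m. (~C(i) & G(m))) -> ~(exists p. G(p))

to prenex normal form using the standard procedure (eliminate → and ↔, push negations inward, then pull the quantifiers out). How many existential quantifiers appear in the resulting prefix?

1

First replace A → B with ¬A ∨ B.
  ~(forall i. exists m. (~C(i) & G(m))) | ~(exists p. G(p))
Drive negations inward (¬∀x A ≡ ∃x ¬A, ¬∃x A ≡ ∀x ¬A, De Morgan for ∧/∨):
  (exists i. forall m. (C(i) | ~G(m))) | (forall p. ~G(p))
Extract every quantifier outward, since the variables are now distinct and don't occur free across branches:
  exists i. forall m. forall p. (C(i) | ~G(m) | ~G(p))
The prefix is exists i forall m forall p: 2 universal, 1 existential.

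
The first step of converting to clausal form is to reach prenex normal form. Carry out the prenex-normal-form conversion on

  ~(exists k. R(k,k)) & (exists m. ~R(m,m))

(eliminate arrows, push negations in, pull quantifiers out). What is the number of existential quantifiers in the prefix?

1

Move each ¬ inward, flipping quantifiers it crosses:
  (forall k. ~R(k,k)) & (exists m. ~R(m,m))
All bound variables are already distinct, so no renaming is needed.
Finally move all quantifiers to the prefix:
  forall k. exists m. (~R(k,k) & ~R(m,m))
The prefix is forall k exists m: 1 universal, 1 existential.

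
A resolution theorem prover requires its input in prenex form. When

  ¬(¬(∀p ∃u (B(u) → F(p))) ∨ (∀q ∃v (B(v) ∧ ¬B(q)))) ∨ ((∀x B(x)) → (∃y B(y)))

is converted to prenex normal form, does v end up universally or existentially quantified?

Rewrite implications/biconditionals: A → B as ¬A ∨ B.
  ¬(¬(∀p ∃u (¬B(u) ∨ F(p))) ∨ (∀q ∃v (B(v) ∧ ¬B(q)))) ∨ ¬(∀x B(x)) ∨ (∃y B(y))
Move each ¬ inward, flipping quantifiers it crosses:
  (∀p ∃u (¬B(u) ∨ F(p))) ∧ (∃q ∀v (¬B(v) ∨ B(q))) ∨ (∃x ¬B(x)) ∨ (∃y B(y))
All bound variables are already distinct, so no renaming is needed.
Extract every quantifier outward, since the variables are now distinct and don't occur free across branches:
  ∀p ∃u ∃q ∀v ∃x ∃y ((¬B(u) ∨ F(p)) ∧ (¬B(v) ∨ B(q)) ∨ ¬B(x) ∨ B(y))
The quantifier ∃v sits under an odd number of negations (counting the antecedent side of each →), so it flips to ∀v.

universal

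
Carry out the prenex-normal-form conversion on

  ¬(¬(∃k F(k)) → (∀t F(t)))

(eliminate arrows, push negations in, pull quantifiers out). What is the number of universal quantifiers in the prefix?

1

Rewrite implications/biconditionals: A → B as ¬A ∨ B.
  ¬(¬¬(∃k F(k)) ∨ (∀t F(t)))
Push ¬ through the quantifiers and connectives to reach negation normal form:
  (∀k ¬F(k)) ∧ (∃t ¬F(t))
Finally move all quantifiers to the prefix:
  ∀k ∃t (¬F(k) ∧ ¬F(t))
The prefix is ∀k ∃t: 1 universal, 1 existential.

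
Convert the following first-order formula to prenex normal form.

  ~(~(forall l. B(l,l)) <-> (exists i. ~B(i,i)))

exists l. forall i. exists q. forall v1. (~B(l,l) & B(i,i) | ~B(q,q) & B(v1,v1))

First replace A → B with ¬A ∨ B; A ↔ B as (¬A ∨ B) ∧ (¬B ∨ A).
  ~((~~(forall l. B(l,l)) | (exists i. ~B(i,i))) & (~(exists i. ~B(i,i)) | ~(forall l. B(l,l))))
Push ¬ through the quantifiers and connectives to reach negation normal form:
  (exists l. ~B(l,l)) & (forall i. B(i,i)) | (exists i. ~B(i,i)) & (forall l. B(l,l))
Rename bound variables to avoid capture: i↦q, l↦v1.
  (exists l. ~B(l,l)) & (forall i. B(i,i)) | (exists q. ~B(q,q)) & (forall v1. B(v1,v1))
Extract every quantifier outward, since the variables are now distinct and don't occur free across branches:
  exists l. forall i. exists q. forall v1. (~B(l,l) & B(i,i) | ~B(q,q) & B(v1,v1))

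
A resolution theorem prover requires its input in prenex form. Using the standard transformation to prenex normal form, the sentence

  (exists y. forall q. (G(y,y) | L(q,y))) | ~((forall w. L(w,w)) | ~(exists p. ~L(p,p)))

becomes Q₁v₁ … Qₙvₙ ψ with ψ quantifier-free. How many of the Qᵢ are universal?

Move each ¬ inward, flipping quantifiers it crosses:
  (exists y. forall q. (G(y,y) | L(q,y))) | (exists w. ~L(w,w)) & (exists p. ~L(p,p))
All bound variables are already distinct, so no renaming is needed.
Pull the quantifiers to the front (each side's bound variable is not free in the other side):
  exists y. forall q. exists w. exists p. (G(y,y) | L(q,y) | ~L(w,w) & ~L(p,p))
The prefix is exists y forall q exists w exists p: 1 universal, 3 existential.

1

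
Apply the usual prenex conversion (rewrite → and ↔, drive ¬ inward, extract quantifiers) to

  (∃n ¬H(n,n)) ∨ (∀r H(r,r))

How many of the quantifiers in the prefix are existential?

1

All bound variables are already distinct, so no renaming is needed.
Finally move all quantifiers to the prefix:
  ∃n ∀r (¬H(n,n) ∨ H(r,r))
The prefix is ∃n ∀r: 1 universal, 1 existential.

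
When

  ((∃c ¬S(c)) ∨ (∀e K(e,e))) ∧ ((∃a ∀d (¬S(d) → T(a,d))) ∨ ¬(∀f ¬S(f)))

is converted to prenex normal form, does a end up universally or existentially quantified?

First replace A → B with ¬A ∨ B.
  ((∃c ¬S(c)) ∨ (∀e K(e,e))) ∧ ((∃a ∀d (¬¬S(d) ∨ T(a,d))) ∨ ¬(∀f ¬S(f)))
Move each ¬ inward, flipping quantifiers it crosses:
  ((∃c ¬S(c)) ∨ (∀e K(e,e))) ∧ ((∃a ∀d (S(d) ∨ T(a,d))) ∨ (∃f S(f)))
All bound variables are already distinct, so no renaming is needed.
Finally move all quantifiers to the prefix:
  ∃c ∀e ∃a ∀d ∃f ((¬S(c) ∨ K(e,e)) ∧ (S(d) ∨ T(a,d) ∨ S(f)))
The quantifier ∃a sits under an even number of negations (counting the antecedent side of each →), so it remains existential.

existential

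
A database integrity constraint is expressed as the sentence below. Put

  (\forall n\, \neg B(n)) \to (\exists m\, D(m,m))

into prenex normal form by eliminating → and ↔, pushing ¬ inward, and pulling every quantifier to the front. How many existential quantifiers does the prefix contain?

2

First replace A → B with ¬A ∨ B.
  \neg (\forall n\, \neg B(n)) \lor (\exists m\, D(m,m))
Move each ¬ inward, flipping quantifiers it crosses:
  (\exists n\, B(n)) \lor (\exists m\, D(m,m))
All bound variables are already distinct, so no renaming is needed.
Finally move all quantifiers to the prefix:
  \exists n\, \exists m\, (B(n) \lor D(m,m))
The prefix is \exists n \exists m: 0 universal, 2 existential.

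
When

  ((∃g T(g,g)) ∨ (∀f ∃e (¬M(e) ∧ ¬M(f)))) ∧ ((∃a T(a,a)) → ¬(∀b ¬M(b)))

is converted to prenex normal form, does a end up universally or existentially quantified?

First replace A → B with ¬A ∨ B.
  ((∃g T(g,g)) ∨ (∀f ∃e (¬M(e) ∧ ¬M(f)))) ∧ (¬(∃a T(a,a)) ∨ ¬(∀b ¬M(b)))
Drive negations inward (¬∀x A ≡ ∃x ¬A, ¬∃x A ≡ ∀x ¬A, De Morgan for ∧/∨):
  ((∃g T(g,g)) ∨ (∀f ∃e (¬M(e) ∧ ¬M(f)))) ∧ ((∀a ¬T(a,a)) ∨ (∃b M(b)))
Pull the quantifiers to the front (each side's bound variable is not free in the other side):
  ∃g ∀f ∃e ∀a ∃b ((T(g,g) ∨ ¬M(e) ∧ ¬M(f)) ∧ (¬T(a,a) ∨ M(b)))
The quantifier ∃a sits under an odd number of negations (counting the antecedent side of each →), so it flips to ∀a.

universal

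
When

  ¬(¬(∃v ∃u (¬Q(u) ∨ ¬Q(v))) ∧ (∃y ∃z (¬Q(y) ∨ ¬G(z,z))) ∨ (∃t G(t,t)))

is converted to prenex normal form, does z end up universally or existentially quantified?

Push ¬ through the quantifiers and connectives to reach negation normal form:
  ((∃v ∃u (¬Q(u) ∨ ¬Q(v))) ∨ (∀y ∀z (Q(y) ∧ G(z,z)))) ∧ (∀t ¬G(t,t))
All bound variables are already distinct, so no renaming is needed.
Extract every quantifier outward, since the variables are now distinct and don't occur free across branches:
  ∃v ∃u ∀y ∀z ∀t ((¬Q(u) ∨ ¬Q(v) ∨ Q(y) ∧ G(z,z)) ∧ ¬G(t,t))
The quantifier ∃z sits under an odd number of negations, so it flips to ∀z.

universal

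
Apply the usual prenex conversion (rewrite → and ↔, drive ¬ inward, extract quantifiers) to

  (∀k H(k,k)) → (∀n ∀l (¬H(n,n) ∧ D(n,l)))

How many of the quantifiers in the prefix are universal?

2

First replace A → B with ¬A ∨ B.
  ¬(∀k H(k,k)) ∨ (∀n ∀l (¬H(n,n) ∧ D(n,l)))
Drive negations inward (¬∀x A ≡ ∃x ¬A, ¬∃x A ≡ ∀x ¬A, De Morgan for ∧/∨):
  (∃k ¬H(k,k)) ∨ (∀n ∀l (¬H(n,n) ∧ D(n,l)))
All bound variables are already distinct, so no renaming is needed.
Pull the quantifiers to the front (each side's bound variable is not free in the other side):
  ∃k ∀n ∀l (¬H(k,k) ∨ ¬H(n,n) ∧ D(n,l))
The prefix is ∃k ∀n ∀l: 2 universal, 1 existential.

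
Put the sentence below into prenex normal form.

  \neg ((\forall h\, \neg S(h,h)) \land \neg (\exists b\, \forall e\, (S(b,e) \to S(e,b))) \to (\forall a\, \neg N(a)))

Eliminate → and ↔ using ¬ and ∨.
  \neg (\neg ((\forall h\, \neg S(h,h)) \land \neg (\exists b\, \forall e\, (\neg S(b,e) \lor S(e,b)))) \lor (\forall a\, \neg N(a)))
Push ¬ through the quantifiers and connectives to reach negation normal form:
  (\forall h\, \neg S(h,h)) \land (\forall b\, \exists e\, (S(b,e) \land \neg S(e,b))) \land (\exists a\, N(a))
All bound variables are already distinct, so no renaming is needed.
Finally move all quantifiers to the prefix:
  \forall h\, \forall b\, \exists e\, \exists a\, (\neg S(h,h) \land S(b,e) \land \neg S(e,b) \land N(a))

\forall h\, \forall b\, \exists e\, \exists a\, (\neg S(h,h) \land S(b,e) \land \neg S(e,b) \land N(a))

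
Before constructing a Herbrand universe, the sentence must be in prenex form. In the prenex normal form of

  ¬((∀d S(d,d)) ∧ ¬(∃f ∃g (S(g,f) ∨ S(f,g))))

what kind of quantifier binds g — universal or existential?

existential

Push ¬ through the quantifiers and connectives to reach negation normal form:
  (∃d ¬S(d,d)) ∨ (∃f ∃g (S(g,f) ∨ S(f,g)))
All bound variables are already distinct, so no renaming is needed.
Pull the quantifiers to the front (each side's bound variable is not free in the other side):
  ∃d ∃f ∃g (¬S(d,d) ∨ S(g,f) ∨ S(f,g))
The quantifier ∃g sits under an even number of negations, so it remains existential.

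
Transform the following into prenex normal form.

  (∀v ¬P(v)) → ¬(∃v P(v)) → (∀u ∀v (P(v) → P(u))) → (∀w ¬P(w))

∃v ∃y ∃u ∃u1 ∀w (P(v) ∨ P(y) ∨ P(u1) ∧ ¬P(u) ∨ ¬P(w))

Rewrite implications/biconditionals: A → B as ¬A ∨ B.
  ¬(∀v ¬P(v)) ∨ ¬¬(∃v P(v)) ∨ ¬(∀u ∀v (¬P(v) ∨ P(u))) ∨ (∀w ¬P(w))
Move each ¬ inward, flipping quantifiers it crosses:
  (∃v P(v)) ∨ (∃v P(v)) ∨ (∃u ∃v (P(v) ∧ ¬P(u))) ∨ (∀w ¬P(w))
Give each quantifier a distinct variable: v↦y, v↦u1.
  (∃v P(v)) ∨ (∃y P(y)) ∨ (∃u ∃u1 (P(u1) ∧ ¬P(u))) ∨ (∀w ¬P(w))
Extract every quantifier outward, since the variables are now distinct and don't occur free across branches:
  ∃v ∃y ∃u ∃u1 ∀w (P(v) ∨ P(y) ∨ P(u1) ∧ ¬P(u) ∨ ¬P(w))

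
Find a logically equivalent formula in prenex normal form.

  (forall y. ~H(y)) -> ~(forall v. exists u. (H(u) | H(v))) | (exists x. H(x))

First replace A → B with ¬A ∨ B.
  ~(forall y. ~H(y)) | ~(forall v. exists u. (H(u) | H(v))) | (exists x. H(x))
Move each ¬ inward, flipping quantifiers it crosses:
  (exists y. H(y)) | (exists v. forall u. (~H(u) & ~H(v))) | (exists x. H(x))
All bound variables are already distinct, so no renaming is needed.
Extract every quantifier outward, since the variables are now distinct and don't occur free across branches:
  exists y. exists v. forall u. exists x. (H(y) | ~H(u) & ~H(v) | H(x))

exists y. exists v. forall u. exists x. (H(y) | ~H(u) & ~H(v) | H(x))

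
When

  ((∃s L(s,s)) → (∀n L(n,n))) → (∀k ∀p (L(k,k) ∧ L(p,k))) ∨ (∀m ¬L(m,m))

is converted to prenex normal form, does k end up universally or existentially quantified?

First replace A → B with ¬A ∨ B.
  ¬(¬(∃s L(s,s)) ∨ (∀n L(n,n))) ∨ (∀k ∀p (L(k,k) ∧ L(p,k))) ∨ (∀m ¬L(m,m))
Drive negations inward (¬∀x A ≡ ∃x ¬A, ¬∃x A ≡ ∀x ¬A, De Morgan for ∧/∨):
  (∃s L(s,s)) ∧ (∃n ¬L(n,n)) ∨ (∀k ∀p (L(k,k) ∧ L(p,k))) ∨ (∀m ¬L(m,m))
All bound variables are already distinct, so no renaming is needed.
Pull the quantifiers to the front (each side's bound variable is not free in the other side):
  ∃s ∃n ∀k ∀p ∀m (L(s,s) ∧ ¬L(n,n) ∨ L(k,k) ∧ L(p,k) ∨ ¬L(m,m))
The quantifier ∀k sits under an even number of negations (counting the antecedent side of each →), so it remains universal.

universal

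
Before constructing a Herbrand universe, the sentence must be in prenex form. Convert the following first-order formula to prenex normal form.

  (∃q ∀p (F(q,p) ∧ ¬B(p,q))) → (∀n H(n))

Eliminate → and ↔ using ¬ and ∨.
  ¬(∃q ∀p (F(q,p) ∧ ¬B(p,q))) ∨ (∀n H(n))
Move each ¬ inward, flipping quantifiers it crosses:
  (∀q ∃p (¬F(q,p) ∨ B(p,q))) ∨ (∀n H(n))
Pull the quantifiers to the front (each side's bound variable is not free in the other side):
  ∀q ∃p ∀n (¬F(q,p) ∨ B(p,q) ∨ H(n))

∀q ∃p ∀n (¬F(q,p) ∨ B(p,q) ∨ H(n))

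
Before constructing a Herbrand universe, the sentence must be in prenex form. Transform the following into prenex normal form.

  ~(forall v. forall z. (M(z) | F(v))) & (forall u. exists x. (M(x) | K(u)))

exists v. exists z. forall u. exists x. (~M(z) & ~F(v) & (M(x) | K(u)))

Move each ¬ inward, flipping quantifiers it crosses:
  (exists v. exists z. (~M(z) & ~F(v))) & (forall u. exists x. (M(x) | K(u)))
Extract every quantifier outward, since the variables are now distinct and don't occur free across branches:
  exists v. exists z. forall u. exists x. (~M(z) & ~F(v) & (M(x) | K(u)))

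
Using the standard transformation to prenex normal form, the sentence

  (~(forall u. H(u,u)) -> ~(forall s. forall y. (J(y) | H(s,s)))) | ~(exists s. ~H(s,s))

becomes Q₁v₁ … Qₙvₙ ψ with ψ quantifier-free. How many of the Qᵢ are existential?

2

Rewrite implications/biconditionals: A → B as ¬A ∨ B.
  ~~(forall u. H(u,u)) | ~(forall s. forall y. (J(y) | H(s,s))) | ~(exists s. ~H(s,s))
Move each ¬ inward, flipping quantifiers it crosses:
  (forall u. H(u,u)) | (exists s. exists y. (~J(y) & ~H(s,s))) | (forall s. H(s,s))
Give each quantifier a distinct variable: s↦y1.
  (forall u. H(u,u)) | (exists s. exists y. (~J(y) & ~H(s,s))) | (forall y1. H(y1,y1))
Finally move all quantifiers to the prefix:
  forall u. exists s. exists y. forall y1. (H(u,u) | ~J(y) & ~H(s,s) | H(y1,y1))
The prefix is forall u exists s exists y forall y1: 2 universal, 2 existential.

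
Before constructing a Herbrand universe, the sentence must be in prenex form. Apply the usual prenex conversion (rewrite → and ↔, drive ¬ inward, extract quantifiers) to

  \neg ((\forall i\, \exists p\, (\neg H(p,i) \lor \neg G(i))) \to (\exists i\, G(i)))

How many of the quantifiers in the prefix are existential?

Eliminate → and ↔ using ¬ and ∨.
  \neg (\neg (\forall i\, \exists p\, (\neg H(p,i) \lor \neg G(i))) \lor (\exists i\, G(i)))
Move each ¬ inward, flipping quantifiers it crosses:
  (\forall i\, \exists p\, (\neg H(p,i) \lor \neg G(i))) \land (\forall i\, \neg G(i))
Give each quantifier a distinct variable: i↦v.
  (\forall i\, \exists p\, (\neg H(p,i) \lor \neg G(i))) \land (\forall v\, \neg G(v))
Pull the quantifiers to the front (each side's bound variable is not free in the other side):
  \forall i\, \exists p\, \forall v\, ((\neg H(p,i) \lor \neg G(i)) \land \neg G(v))
The prefix is \forall i \exists p \forall v: 2 universal, 1 existential.

1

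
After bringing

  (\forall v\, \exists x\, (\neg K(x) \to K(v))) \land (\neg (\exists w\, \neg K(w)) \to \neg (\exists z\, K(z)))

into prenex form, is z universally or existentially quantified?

universal

Eliminate → and ↔ using ¬ and ∨.
  (\forall v\, \exists x\, (\neg \neg K(x) \lor K(v))) \land (\neg \neg (\exists w\, \neg K(w)) \lor \neg (\exists z\, K(z)))
Push ¬ through the quantifiers and connectives to reach negation normal form:
  (\forall v\, \exists x\, (K(x) \lor K(v))) \land ((\exists w\, \neg K(w)) \lor (\forall z\, \neg K(z)))
All bound variables are already distinct, so no renaming is needed.
Pull the quantifiers to the front (each side's bound variable is not free in the other side):
  \forall v\, \exists x\, \exists w\, \forall z\, ((K(x) \lor K(v)) \land (\neg K(w) \lor \neg K(z)))
The quantifier \exists z sits under an odd number of negations (counting the antecedent side of each →), so it flips to \forall z.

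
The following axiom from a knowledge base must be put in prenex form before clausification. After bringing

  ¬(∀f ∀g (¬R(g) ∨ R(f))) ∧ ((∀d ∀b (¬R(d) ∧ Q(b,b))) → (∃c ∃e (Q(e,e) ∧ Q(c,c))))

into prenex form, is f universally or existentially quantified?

existential

Rewrite implications/biconditionals: A → B as ¬A ∨ B.
  ¬(∀f ∀g (¬R(g) ∨ R(f))) ∧ (¬(∀d ∀b (¬R(d) ∧ Q(b,b))) ∨ (∃c ∃e (Q(e,e) ∧ Q(c,c))))
Move each ¬ inward, flipping quantifiers it crosses:
  (∃f ∃g (R(g) ∧ ¬R(f))) ∧ ((∃d ∃b (R(d) ∨ ¬Q(b,b))) ∨ (∃c ∃e (Q(e,e) ∧ Q(c,c))))
All bound variables are already distinct, so no renaming is needed.
Extract every quantifier outward, since the variables are now distinct and don't occur free across branches:
  ∃f ∃g ∃d ∃b ∃c ∃e (R(g) ∧ ¬R(f) ∧ (R(d) ∨ ¬Q(b,b) ∨ Q(e,e) ∧ Q(c,c)))
The quantifier ∀f sits under an odd number of negations (counting the antecedent side of each →), so it flips to ∃f.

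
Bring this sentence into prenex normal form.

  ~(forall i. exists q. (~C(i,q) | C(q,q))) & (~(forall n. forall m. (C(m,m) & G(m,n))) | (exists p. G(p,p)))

exists i. forall q. exists n. exists m. exists p. (C(i,q) & ~C(q,q) & (~C(m,m) | ~G(m,n) | G(p,p)))

Drive negations inward (¬∀x A ≡ ∃x ¬A, ¬∃x A ≡ ∀x ¬A, De Morgan for ∧/∨):
  (exists i. forall q. (C(i,q) & ~C(q,q))) & ((exists n. exists m. (~C(m,m) | ~G(m,n))) | (exists p. G(p,p)))
All bound variables are already distinct, so no renaming is needed.
Extract every quantifier outward, since the variables are now distinct and don't occur free across branches:
  exists i. forall q. exists n. exists m. exists p. (C(i,q) & ~C(q,q) & (~C(m,m) | ~G(m,n) | G(p,p)))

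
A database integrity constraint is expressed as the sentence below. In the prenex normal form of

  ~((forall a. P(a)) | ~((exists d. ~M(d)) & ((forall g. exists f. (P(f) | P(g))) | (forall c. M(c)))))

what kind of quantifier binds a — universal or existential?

Move each ¬ inward, flipping quantifiers it crosses:
  (exists a. ~P(a)) & (exists d. ~M(d)) & ((forall g. exists f. (P(f) | P(g))) | (forall c. M(c)))
All bound variables are already distinct, so no renaming is needed.
Pull the quantifiers to the front (each side's bound variable is not free in the other side):
  exists a. exists d. forall g. exists f. forall c. (~P(a) & ~M(d) & (P(f) | P(g) | M(c)))
The quantifier forall a sits under an odd number of negations, so it flips to exists a.

existential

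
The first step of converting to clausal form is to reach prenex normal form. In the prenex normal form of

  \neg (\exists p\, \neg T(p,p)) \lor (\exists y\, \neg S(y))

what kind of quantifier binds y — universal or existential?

Move each ¬ inward, flipping quantifiers it crosses:
  (\forall p\, T(p,p)) \lor (\exists y\, \neg S(y))
All bound variables are already distinct, so no renaming is needed.
Finally move all quantifiers to the prefix:
  \forall p\, \exists y\, (T(p,p) \lor \neg S(y))
The quantifier \exists y sits under an even number of negations, so it remains existential.

existential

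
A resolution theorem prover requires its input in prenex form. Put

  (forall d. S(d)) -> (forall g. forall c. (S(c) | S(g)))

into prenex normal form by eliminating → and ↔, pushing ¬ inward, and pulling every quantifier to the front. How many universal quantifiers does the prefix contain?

Eliminate → and ↔ using ¬ and ∨.
  ~(forall d. S(d)) | (forall g. forall c. (S(c) | S(g)))
Drive negations inward (¬∀x A ≡ ∃x ¬A, ¬∃x A ≡ ∀x ¬A, De Morgan for ∧/∨):
  (exists d. ~S(d)) | (forall g. forall c. (S(c) | S(g)))
Finally move all quantifiers to the prefix:
  exists d. forall g. forall c. (~S(d) | S(c) | S(g))
The prefix is exists d forall g forall c: 2 universal, 1 existential.

2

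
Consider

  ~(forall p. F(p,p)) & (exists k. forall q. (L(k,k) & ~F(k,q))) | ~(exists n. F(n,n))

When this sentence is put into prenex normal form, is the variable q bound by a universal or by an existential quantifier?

universal

Push ¬ through the quantifiers and connectives to reach negation normal form:
  (exists p. ~F(p,p)) & (exists k. forall q. (L(k,k) & ~F(k,q))) | (forall n. ~F(n,n))
All bound variables are already distinct, so no renaming is needed.
Pull the quantifiers to the front (each side's bound variable is not free in the other side):
  exists p. exists k. forall q. forall n. (~F(p,p) & L(k,k) & ~F(k,q) | ~F(n,n))
The quantifier forall q sits under an even number of negations, so it remains universal.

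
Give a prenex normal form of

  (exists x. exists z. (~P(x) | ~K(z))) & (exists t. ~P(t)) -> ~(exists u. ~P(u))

forall x. forall z. forall t. forall u. (P(x) & K(z) | P(t) | P(u))

First replace A → B with ¬A ∨ B.
  ~((exists x. exists z. (~P(x) | ~K(z))) & (exists t. ~P(t))) | ~(exists u. ~P(u))
Move each ¬ inward, flipping quantifiers it crosses:
  (forall x. forall z. (P(x) & K(z))) | (forall t. P(t)) | (forall u. P(u))
All bound variables are already distinct, so no renaming is needed.
Extract every quantifier outward, since the variables are now distinct and don't occur free across branches:
  forall x. forall z. forall t. forall u. (P(x) & K(z) | P(t) | P(u))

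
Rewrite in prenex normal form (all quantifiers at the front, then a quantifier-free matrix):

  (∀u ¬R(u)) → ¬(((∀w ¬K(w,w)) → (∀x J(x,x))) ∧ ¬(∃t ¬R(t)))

∃u ∀w ∃x ∃t (R(u) ∨ ¬K(w,w) ∧ ¬J(x,x) ∨ ¬R(t))

Eliminate → and ↔ using ¬ and ∨.
  ¬(∀u ¬R(u)) ∨ ¬((¬(∀w ¬K(w,w)) ∨ (∀x J(x,x))) ∧ ¬(∃t ¬R(t)))
Move each ¬ inward, flipping quantifiers it crosses:
  (∃u R(u)) ∨ (∀w ¬K(w,w)) ∧ (∃x ¬J(x,x)) ∨ (∃t ¬R(t))
All bound variables are already distinct, so no renaming is needed.
Pull the quantifiers to the front (each side's bound variable is not free in the other side):
  ∃u ∀w ∃x ∃t (R(u) ∨ ¬K(w,w) ∧ ¬J(x,x) ∨ ¬R(t))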